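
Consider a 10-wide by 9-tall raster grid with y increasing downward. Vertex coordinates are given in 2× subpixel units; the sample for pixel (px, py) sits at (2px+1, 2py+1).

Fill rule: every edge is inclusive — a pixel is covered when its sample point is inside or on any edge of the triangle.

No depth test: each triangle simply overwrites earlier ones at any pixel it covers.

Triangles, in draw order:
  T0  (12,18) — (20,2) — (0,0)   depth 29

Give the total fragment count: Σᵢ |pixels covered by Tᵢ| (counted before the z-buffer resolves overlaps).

T0:
  2·area = 336  (B↔C swapped to make it positive)
  edge (12, 18)→(0, 0): d=(-12,-18) inclusive
  edge (0, 0)→(20, 2): d=(20,2) inclusive
  edge (20, 2)→(12, 18): d=(-8,16) inclusive
    (0,0)@(1, 1): e=[6,18,312] → #
    (1,0)@(3, 1): e=[42,14,280] → #
    (2,0)@(5, 1): e=[78,10,248] → #
    (3,0)@(7, 1): e=[114,6,216] → #
    (4,0)@(9, 1): e=[150,2,184] → #
    (5,0)@(11, 1): e=[186,-2,152] → ·
    (0,1)@(1, 3): e=[-18,58,296] → ·
    (1,1)@(3, 3): e=[18,54,264] → #
    (5,1)@(11, 3): e=[162,38,136] → #
    (6,1)@(13, 3): e=[198,34,104] → #
    (7,1)@(15, 3): e=[234,30,72] → #
    (8,1)@(17, 3): e=[270,26,40] → #
  covered (42 px):
    # # # # # · · · · ·
    · # # # # # # # # #
    · · # # # # # # # ·
    · · # # # # # # # ·
    · · · # # # # # · ·
    · · · · # # # # · ·
    · · · · # # # · · ·
    · · · · · # # · · ·
    · · · · · · · · · ·

Result: 42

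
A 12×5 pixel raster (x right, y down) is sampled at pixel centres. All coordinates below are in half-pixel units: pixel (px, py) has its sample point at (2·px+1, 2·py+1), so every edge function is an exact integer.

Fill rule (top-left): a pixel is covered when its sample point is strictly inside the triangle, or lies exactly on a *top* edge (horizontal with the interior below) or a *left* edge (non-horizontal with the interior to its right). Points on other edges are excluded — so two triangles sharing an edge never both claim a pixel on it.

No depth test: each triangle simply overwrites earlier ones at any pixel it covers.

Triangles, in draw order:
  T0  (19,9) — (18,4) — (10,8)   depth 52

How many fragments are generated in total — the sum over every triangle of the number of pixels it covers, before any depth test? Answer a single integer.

T0:
  2·area = 44  (B↔C swapped to make it positive)
  edge (19, 9)→(10, 8): d=(-9,-1) top-left  bias=+0
  edge (10, 8)→(18, 4): d=(8,-4) top-left  bias=+0
  edge (18, 4)→(19, 9): d=(1,5) right/bottom  bias=-1
    (8,2)@(17, 5): e=[34,4,6] → X
    (9,2)@(19, 5): e=[36,12,-4] → .
    (0,3)@(1, 7): e=[0,-44,88] → .  [on edge]
    (6,3)@(13, 7): e=[12,4,28] → X
    (7,3)@(15, 7): e=[14,12,18] → X
    (9,3)@(19, 7): e=[18,28,-2] → .
    (6,4)@(13, 9): e=[-6,20,30] → .
    (7,4)@(15, 9): e=[-4,28,20] → .
    (8,4)@(17, 9): e=[-2,36,10] → .
    (9,4)@(19, 9): e=[0,44,0] → .  [on edge]
  covered (4 px):
    . . . . . . . . . . . .
    . . . . . . . . . . . .
    . . . . . . . . X . . .
    . . . . . . X X X . . .
    . . . . . . . . . . . .

Answer: 4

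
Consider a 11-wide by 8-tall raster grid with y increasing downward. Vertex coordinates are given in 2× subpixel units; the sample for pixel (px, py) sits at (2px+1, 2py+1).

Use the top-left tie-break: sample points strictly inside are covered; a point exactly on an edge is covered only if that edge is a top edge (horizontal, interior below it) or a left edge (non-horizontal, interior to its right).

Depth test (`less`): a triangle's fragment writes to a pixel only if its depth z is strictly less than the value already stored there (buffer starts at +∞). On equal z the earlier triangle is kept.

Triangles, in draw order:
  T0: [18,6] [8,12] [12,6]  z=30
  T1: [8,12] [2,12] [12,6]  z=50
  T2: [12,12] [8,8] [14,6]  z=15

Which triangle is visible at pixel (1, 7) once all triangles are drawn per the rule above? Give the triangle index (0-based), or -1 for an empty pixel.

T0:
  2·area = 36
  edge (18, 6)→(8, 12): d=(-10,6) right/bottom  bias=-1
  edge (8, 12)→(12, 6): d=(4,-6) top-left  bias=+0
  edge (12, 6)→(18, 6): d=(6,0) top-left  bias=+0
    (6,3)@(13, 7): e=[20,10,6] → █
    (7,3)@(15, 7): e=[8,22,6] → █
    (8,3)@(17, 7): e=[-4,34,6] → ·
    (5,4)@(11, 9): e=[12,6,18] → █
    (6,4)@(13, 9): e=[0,18,18] → ·  [on edge]
    (7,4)@(15, 9): e=[-12,30,18] → ·
    (4,5)@(9, 11): e=[4,2,30] → █
    (5,5)@(11, 11): e=[-8,14,30] → ·
    (4,6)@(9, 13): e=[-16,10,42] → ·
    (1,7)@(3, 15): e=[0,-18,54] → ·  [on edge]
  covered (4 px):
    · · · · · · · · · · ·
    · · · · · · · · · · ·
    · · · · · · · · · · ·
    · · · · · · █ █ · · ·
    · · · · · █ · · · · ·
    · · · · █ · · · · · ·
    · · · · · · · · · · ·
    · · · · · · · · · · ·
T1:
  2·area = 36
  edge (8, 12)→(2, 12): d=(-6,0) right/bottom  bias=-1
  edge (2, 12)→(12, 6): d=(10,-6) top-left  bias=+0
  edge (12, 6)→(8, 12): d=(-4,6) right/bottom  bias=-1
    (8,1)@(17, 3): e=[54,0,-18] → ·  [on edge]
    (5,3)@(11, 7): e=[30,4,2] → █
    (6,3)@(13, 7): e=[30,16,-10] → ·
    (3,4)@(7, 9): e=[18,0,18] → █  [on edge]
    (4,4)@(9, 9): e=[18,12,6] → █
    (5,4)@(11, 9): e=[18,24,-6] → ·
    (2,5)@(5, 11): e=[6,8,22] → █
    (4,5)@(9, 11): e=[6,32,-2] → ·
    (2,6)@(5, 13): e=[-6,28,14] → ·
    (3,6)@(7, 13): e=[-6,40,2] → ·
  covered (5 px):
    · · · · · · · · · · ·
    · · · · · · · · · · ·
    · · · · · · · · · · ·
    · · · · · █ · · · · ·
    · · · █ █ · · · · · ·
    · · █ █ · · · · · · ·
    · · · · · · · · · · ·
    · · · · · · · · · · ·
T2:
  2·area = 32
  edge (12, 12)→(8, 8): d=(-4,-4) top-left  bias=+0
  edge (8, 8)→(14, 6): d=(6,-2) top-left  bias=+0
  edge (14, 6)→(12, 12): d=(-2,6) right/bottom  bias=-1
    (0,0)@(1, 1): e=[0,-56,88] → ·  [on edge]
    (1,1)@(3, 3): e=[0,-40,72] → ·  [on edge]
    (7,1)@(15, 3): e=[48,-16,0] → ·  [on edge]
    (2,2)@(5, 5): e=[0,-24,56] → ·  [on edge]
    (8,2)@(17, 5): e=[48,0,-16] → ·  [on edge]
    (3,3)@(7, 7): e=[0,-8,40] → ·  [on edge]
    (5,3)@(11, 7): e=[16,0,16] → █  [on edge]
    (6,3)@(13, 7): e=[24,4,4] → █
    (7,3)@(15, 7): e=[32,8,-8] → ·
    (2,4)@(5, 9): e=[-16,0,48] → ·  [on edge]
    (4,4)@(9, 9): e=[0,8,24] → █  [on edge]
    (6,4)@(13, 9): e=[16,16,0] → ·  [on edge]
    (5,5)@(11, 11): e=[0,24,8] → █  [on edge]
    (6,6)@(13, 13): e=[0,40,-8] → ·  [on edge]
    (5,7)@(11, 15): e=[-16,48,0] → ·  [on edge]
    (7,7)@(15, 15): e=[0,56,-24] → ·  [on edge]
  covered (5 px):
    · · · · · · · · · · ·
    · · · · · · · · · · ·
    · · · · · · · · · · ·
    · · · · · █ █ · · · ·
    · · · · █ █ · · · · ·
    · · · · · █ · · · · ·
    · · · · · · · · · · ·
    · · · · · · · · · · ·

Z-buffer (winner per pixel, '.' = empty):
  . . . . . . . . . . .
  . . . . . . . . . . .
  . . . . . . . . . . .
  . . . . . 2 2 0 . . .
  . . . 1 2 2 . . . . .
  . . 1 1 0 2 . . . . .
  . . . . . . . . . . .
  . . . . . . . . . . .

Answer: -1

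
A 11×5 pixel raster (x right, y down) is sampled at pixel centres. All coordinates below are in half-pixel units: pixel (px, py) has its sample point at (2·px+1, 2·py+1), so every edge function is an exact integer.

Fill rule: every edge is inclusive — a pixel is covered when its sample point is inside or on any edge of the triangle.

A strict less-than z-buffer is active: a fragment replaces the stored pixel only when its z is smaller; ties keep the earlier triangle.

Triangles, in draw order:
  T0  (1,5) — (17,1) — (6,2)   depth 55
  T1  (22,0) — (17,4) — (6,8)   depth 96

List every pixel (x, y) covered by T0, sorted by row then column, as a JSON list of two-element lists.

T0:
  2·area = 28  (B↔C swapped to make it positive)
  edge (1, 5)→(6, 2): d=(5,-3) inclusive
  edge (6, 2)→(17, 1): d=(11,-1) inclusive
  edge (17, 1)→(1, 5): d=(-16,4) inclusive
    (8,0)@(17, 1): e=[28,0,0] → █  [on edge]
    (9,0)@(19, 1): e=[34,2,-8] → ·
    (2,1)@(5, 3): e=[2,10,16] → █
    (3,1)@(7, 3): e=[8,12,8] → █
    (4,1)@(9, 3): e=[14,14,0] → █  [on edge]
    (5,1)@(11, 3): e=[20,16,-8] → ·
    (8,1)@(17, 3): e=[38,22,-32] → ·
    (0,2)@(1, 5): e=[0,28,0] → █  [on edge]
    (1,2)@(3, 5): e=[6,30,-8] → ·
    (2,2)@(5, 5): e=[12,32,-16] → ·
    (3,2)@(7, 5): e=[18,34,-24] → ·
    (4,2)@(9, 5): e=[24,36,-32] → ·
  covered (5 px):
    · · · · · · · · █ · ·
    · · █ █ █ · · · · · ·
    █ · · · · · · · · · ·
    · · · · · · · · · · ·
    · · · · · · · · · · ·
T1:
  2·area = 24
  edge (22, 0)→(17, 4): d=(-5,4) inclusive
  edge (17, 4)→(6, 8): d=(-11,4) inclusive
  edge (6, 8)→(22, 0): d=(16,-8) inclusive
    (8,1)@(17, 3): e=[5,11,8] → █
    (9,1)@(19, 3): e=[-3,3,24] → ·
    (6,2)@(13, 5): e=[11,5,8] → █
    (7,2)@(15, 5): e=[3,-3,24] → ·
    (8,2)@(17, 5): e=[-5,-11,40] → ·
    (6,3)@(13, 7): e=[1,-17,40] → ·
  covered (2 px):
    · · · · · · · · · · ·
    · · · · · · · · █ · ·
    · · · · · · █ · · · ·
    · · · · · · · · · · ·
    · · · · · · · · · · ·

Result: [[8,0],[2,1],[3,1],[4,1],[0,2]]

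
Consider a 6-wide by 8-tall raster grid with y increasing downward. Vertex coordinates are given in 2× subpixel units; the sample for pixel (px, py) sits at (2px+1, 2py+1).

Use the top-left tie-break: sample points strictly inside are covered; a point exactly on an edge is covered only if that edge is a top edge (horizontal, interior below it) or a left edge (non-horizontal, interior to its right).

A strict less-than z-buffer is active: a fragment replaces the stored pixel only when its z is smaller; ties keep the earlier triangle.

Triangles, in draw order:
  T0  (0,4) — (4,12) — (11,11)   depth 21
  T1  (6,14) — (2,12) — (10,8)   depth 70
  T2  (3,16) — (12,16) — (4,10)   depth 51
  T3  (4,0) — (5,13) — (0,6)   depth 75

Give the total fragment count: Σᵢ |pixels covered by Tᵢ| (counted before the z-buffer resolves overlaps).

T0:
  2·area = 60  (B↔C swapped to make it positive)
  edge (0, 4)→(11, 11): d=(11,7) right/bottom  bias=-1
  edge (11, 11)→(4, 12): d=(-7,1) right/bottom  bias=-1
  edge (4, 12)→(0, 4): d=(-4,-8) top-left  bias=+0
    (0,2)@(1, 5): e=[4,52,4] → X
    (1,2)@(3, 5): e=[-10,50,20] → .
    (0,3)@(1, 7): e=[26,38,-4] → .
    (1,3)@(3, 7): e=[12,36,12] → X
    (2,3)@(5, 7): e=[-2,34,28] → .
    (1,4)@(3, 9): e=[34,22,4] → X
    (2,4)@(5, 9): e=[20,20,20] → X
    (3,4)@(7, 9): e=[6,18,36] → X
    (4,4)@(9, 9): e=[-8,16,52] → .
    (1,5)@(3, 11): e=[56,8,-4] → .
    (2,5)@(5, 11): e=[42,6,12] → X
    (4,5)@(9, 11): e=[14,2,44] → X
    (5,5)@(11, 11): e=[0,0,60] → .  [on edge]
  covered (8 px):
    . . . . . .
    . . . . . .
    X . . . . .
    . X . . . .
    . X X X . .
    . . X X X .
    . . . . . .
    . . . . . .
T1:
  2·area = 32
  edge (6, 14)→(2, 12): d=(-4,-2) top-left  bias=+0
  edge (2, 12)→(10, 8): d=(8,-4) top-left  bias=+0
  edge (10, 8)→(6, 14): d=(-4,6) right/bottom  bias=-1
    (4,4)@(9, 9): e=[26,4,2] → X
    (5,4)@(11, 9): e=[30,12,-10] → .
    (2,5)@(5, 11): e=[10,4,18] → X
    (3,5)@(7, 11): e=[14,12,6] → X
    (4,5)@(9, 11): e=[18,20,-6] → .
    (2,6)@(5, 13): e=[2,20,10] → X
    (3,6)@(7, 13): e=[6,28,-2] → .
    (2,7)@(5, 15): e=[-6,36,2] → .
  covered (4 px):
    . . . . . .
    . . . . . .
    . . . . . .
    . . . . . .
    . . . . X .
    . . X X . .
    . . X . . .
    . . . . . .
T2:
  2·area = 54  (B↔C swapped to make it positive)
  edge (3, 16)→(4, 10): d=(1,-6) top-left  bias=+0
  edge (4, 10)→(12, 16): d=(8,6) right/bottom  bias=-1
  edge (12, 16)→(3, 16): d=(-9,0) right/bottom  bias=-1
    (2,5)@(5, 11): e=[7,2,45] → X
    (3,5)@(7, 11): e=[19,-10,45] → .
    (2,6)@(5, 13): e=[9,18,27] → X
    (3,6)@(7, 13): e=[21,6,27] → X
    (4,6)@(9, 13): e=[33,-6,27] → .
    (2,7)@(5, 15): e=[11,34,9] → X
    (4,7)@(9, 15): e=[35,10,9] → X
    (5,7)@(11, 15): e=[47,-2,9] → .
  covered (6 px):
    . . . . . .
    . . . . . .
    . . . . . .
    . . . . . .
    . . . . . .
    . . X . . .
    . . X X . .
    . . X X X .
T3:
  2·area = 58
  edge (4, 0)→(5, 13): d=(1,13) right/bottom  bias=-1
  edge (5, 13)→(0, 6): d=(-5,-7) top-left  bias=+0
  edge (0, 6)→(4, 0): d=(4,-6) top-left  bias=+0
    (1,1)@(3, 3): e=[16,36,6] → X
    (2,1)@(5, 3): e=[-10,50,18] → .
    (0,2)@(1, 5): e=[44,12,2] → X
    (2,2)@(5, 5): e=[-8,40,26] → .
    (0,3)@(1, 7): e=[46,2,10] → X
    (2,3)@(5, 7): e=[-6,30,34] → .
    (0,4)@(1, 9): e=[48,-8,18] → .
    (1,4)@(3, 9): e=[22,6,30] → X
    (2,4)@(5, 9): e=[-4,20,42] → .
    (1,5)@(3, 11): e=[24,-4,38] → .
    (2,6)@(5, 13): e=[0,0,58] → .  [on edge]
  covered (6 px):
    . . . . . .
    . X . . . .
    X X . . . .
    X X . . . .
    . X . . . .
    . . . . . .
    . . . . . .
    . . . . . .

Answer: 24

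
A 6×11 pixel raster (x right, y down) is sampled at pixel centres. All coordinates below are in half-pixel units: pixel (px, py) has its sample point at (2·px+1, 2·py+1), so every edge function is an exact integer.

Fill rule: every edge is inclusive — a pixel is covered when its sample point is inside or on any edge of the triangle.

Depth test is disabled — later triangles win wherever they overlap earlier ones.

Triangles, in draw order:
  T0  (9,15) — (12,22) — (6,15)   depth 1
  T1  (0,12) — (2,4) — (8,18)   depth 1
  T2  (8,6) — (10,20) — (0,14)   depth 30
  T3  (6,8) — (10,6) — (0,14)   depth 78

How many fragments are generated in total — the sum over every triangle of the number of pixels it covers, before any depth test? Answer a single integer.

T0:
  2·area = 21
  edge (9, 15)→(12, 22): d=(3,7) inclusive
  edge (12, 22)→(6, 15): d=(-6,-7) inclusive
  edge (6, 15)→(9, 15): d=(3,0) inclusive
    (1,0)@(3, 1): e=[0,63,-42] → .  [on edge]
    (0,7)@(1, 15): e=[56,-35,0] → .  [on edge]
    (1,7)@(3, 15): e=[42,-21,0] → .  [on edge]
    (2,7)@(5, 15): e=[28,-7,0] → .  [on edge]
    (3,7)@(7, 15): e=[14,7,0] → X  [on edge]
    (4,7)@(9, 15): e=[0,21,0] → X  [on edge]
    (5,7)@(11, 15): e=[-14,35,0] → .  [on edge]
    (3,8)@(7, 17): e=[20,-5,6] → .
    (4,8)@(9, 17): e=[6,9,6] → X
    (5,8)@(11, 17): e=[-8,23,6] → .
    (4,9)@(9, 19): e=[12,-3,12] → .
  covered (3 px):
    . . . . . .
    . . . . . .
    . . . . . .
    . . . . . .
    . . . . . .
    . . . . . .
    . . . . . .
    . . . X X .
    . . . . X .
    . . . . . .
    . . . . . .
T1:
  2·area = 76
  edge (0, 12)→(2, 4): d=(2,-8) inclusive
  edge (2, 4)→(8, 18): d=(6,14) inclusive
  edge (8, 18)→(0, 12): d=(-8,-6) inclusive
    (1,3)@(3, 7): e=[14,4,58] → X
    (2,3)@(5, 7): e=[30,-24,70] → .
    (0,4)@(1, 9): e=[2,44,30] → X
    (2,4)@(5, 9): e=[34,-12,54] → .
    (0,5)@(1, 11): e=[6,56,14] → X
    (2,5)@(5, 11): e=[38,0,38] → X  [on edge]
    (3,5)@(7, 11): e=[54,-28,50] → .
    (0,6)@(1, 13): e=[10,68,-2] → .
    (1,6)@(3, 13): e=[26,40,10] → X
    (3,6)@(7, 13): e=[58,-16,34] → .
    (1,7)@(3, 15): e=[30,52,-6] → .
    (2,7)@(5, 15): e=[46,24,6] → X
  covered (10 px):
    . . . . . .
    . . . . . .
    . . . . . .
    . X . . . .
    X X . . . .
    X X X . . .
    . X X . . .
    . . X . . .
    . . . X . .
    . . . . . .
    . . . . . .
T2:
  2·area = 128
  edge (8, 6)→(10, 20): d=(2,14) inclusive
  edge (10, 20)→(0, 14): d=(-10,-6) inclusive
  edge (0, 14)→(8, 6): d=(8,-8) inclusive
    (5,1)@(11, 3): e=[-48,176,0] → .  [on edge]
    (4,2)@(9, 5): e=[-16,144,0] → .  [on edge]
    (3,3)@(7, 7): e=[16,112,0] → X  [on edge]
    (4,3)@(9, 7): e=[-12,124,16] → .
    (2,4)@(5, 9): e=[48,80,0] → X  [on edge]
    (4,4)@(9, 9): e=[-8,104,32] → .
    (1,5)@(3, 11): e=[80,48,0] → X  [on edge]
    (4,5)@(9, 11): e=[-4,84,48] → .
    (0,6)@(1, 13): e=[112,16,0] → X  [on edge]
    (4,6)@(9, 13): e=[0,64,64] → X  [on edge]
    (5,6)@(11, 13): e=[-28,76,80] → .
    (0,7)@(1, 15): e=[116,-4,16] → .
    (2,8)@(5, 17): e=[64,0,64] → X  [on edge]
  covered (19 px):
    . . . . . .
    . . . . . .
    . . . . . .
    . . . X . .
    . . X X . .
    . X X X . .
    X X X X X .
    . X X X X .
    . . X X X .
    . . . . X .
    . . . . . .
T3:
  2·area = 12
  edge (6, 8)→(10, 6): d=(4,-2) inclusive
  edge (10, 6)→(0, 14): d=(-10,8) inclusive
  edge (0, 14)→(6, 8): d=(6,-6) inclusive
    (5,1)@(11, 3): e=[-10,22,0] → .  [on edge]
    (4,2)@(9, 5): e=[-6,18,0] → .  [on edge]
    (3,3)@(7, 7): e=[-2,14,0] → .  [on edge]
    (2,4)@(5, 9): e=[2,10,0] → X  [on edge]
    (3,4)@(7, 9): e=[6,-6,12] → .
    (1,5)@(3, 11): e=[6,6,0] → X  [on edge]
    (2,5)@(5, 11): e=[10,-10,12] → .
    (0,6)@(1, 13): e=[10,2,0] → X  [on edge]
    (1,6)@(3, 13): e=[14,-14,12] → .
    (0,7)@(1, 15): e=[18,-18,12] → .
  covered (3 px):
    . . . . . .
    . . . . . .
    . . . . . .
    . . . . . .
    . . X . . .
    . X . . . .
    X . . . . .
    . . . . . .
    . . . . . .
    . . . . . .
    . . . . . .

Result: 35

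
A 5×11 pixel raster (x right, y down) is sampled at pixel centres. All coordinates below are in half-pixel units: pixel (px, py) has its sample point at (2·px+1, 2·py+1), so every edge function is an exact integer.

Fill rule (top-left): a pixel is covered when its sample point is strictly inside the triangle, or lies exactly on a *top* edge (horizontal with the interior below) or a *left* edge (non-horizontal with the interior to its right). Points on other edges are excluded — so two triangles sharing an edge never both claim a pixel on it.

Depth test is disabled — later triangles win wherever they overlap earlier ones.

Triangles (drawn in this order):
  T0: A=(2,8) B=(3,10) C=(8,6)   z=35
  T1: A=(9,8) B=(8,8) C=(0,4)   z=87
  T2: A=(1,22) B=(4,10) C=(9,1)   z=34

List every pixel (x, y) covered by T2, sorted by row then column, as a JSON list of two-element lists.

T0:
  2·area = 14  (B↔C swapped to make it positive)
  edge (2, 8)→(8, 6): d=(6,-2) top-left  bias=+0
  edge (8, 6)→(3, 10): d=(-5,4) right/bottom  bias=-1
  edge (3, 10)→(2, 8): d=(-1,-2) top-left  bias=+0
    (2,3)@(5, 7): e=[0,7,7] → #  [on edge]
    (3,3)@(7, 7): e=[4,-1,11] → ·
    (1,4)@(3, 9): e=[8,5,1] → #
    (2,4)@(5, 9): e=[12,-3,5] → ·
    (1,5)@(3, 11): e=[20,-5,-1] → ·
  covered (2 px):
    · · · · ·
    · · · · ·
    · · · · ·
    · · # · ·
    · # · · ·
    · · · · ·
    · · · · ·
    · · · · ·
    · · · · ·
    · · · · ·
    · · · · ·
T1:
  2·area = 4
  edge (9, 8)→(8, 8): d=(-1,0) right/bottom  bias=-1
  edge (8, 8)→(0, 4): d=(-8,-4) top-left  bias=+0
  edge (0, 4)→(9, 8): d=(9,4) right/bottom  bias=-1
  covered (0 px):
    · · · · ·
    · · · · ·
    · · · · ·
    · · · · ·
    · · · · ·
    · · · · ·
    · · · · ·
    · · · · ·
    · · · · ·
    · · · · ·
    · · · · ·
T2:
  2·area = 33
  edge (1, 22)→(4, 10): d=(3,-12) top-left  bias=+0
  edge (4, 10)→(9, 1): d=(5,-9) top-left  bias=+0
  edge (9, 1)→(1, 22): d=(-8,21) right/bottom  bias=-1
    (4,0)@(9, 1): e=[33,0,0] → ·  [on edge]
    (3,2)@(7, 5): e=[21,2,10] → #
    (4,2)@(9, 5): e=[45,20,-32] → ·
    (3,3)@(7, 7): e=[27,12,-6] → ·
    (2,4)@(5, 9): e=[9,4,20] → #
    (3,4)@(7, 9): e=[33,22,-22] → ·
    (2,5)@(5, 11): e=[15,14,4] → #
    (3,5)@(7, 11): e=[39,32,-38] → ·
    (2,6)@(5, 13): e=[21,24,-12] → ·
    (1,7)@(3, 15): e=[3,16,14] → #
    (2,7)@(5, 15): e=[27,34,-28] → ·
    (1,8)@(3, 17): e=[9,26,-2] → ·
  covered (4 px):
    · · · · ·
    · · · · ·
    · · · # ·
    · · · · ·
    · · # · ·
    · · # · ·
    · · · · ·
    · # · · ·
    · · · · ·
    · · · · ·
    · · · · ·

Answer: [[3,2],[2,4],[2,5],[1,7]]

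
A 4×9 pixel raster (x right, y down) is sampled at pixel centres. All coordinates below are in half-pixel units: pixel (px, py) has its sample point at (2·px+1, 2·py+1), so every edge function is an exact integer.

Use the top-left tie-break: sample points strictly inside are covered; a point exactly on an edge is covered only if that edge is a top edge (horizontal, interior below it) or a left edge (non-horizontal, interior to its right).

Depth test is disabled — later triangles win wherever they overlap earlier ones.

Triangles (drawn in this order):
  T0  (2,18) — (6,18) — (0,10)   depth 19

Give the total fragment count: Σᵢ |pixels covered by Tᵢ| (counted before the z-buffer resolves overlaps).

T0:
  2·area = 32  (B↔C swapped to make it positive)
  edge (2, 18)→(0, 10): d=(-2,-8) top-left  bias=+0
  edge (0, 10)→(6, 18): d=(6,8) right/bottom  bias=-1
  edge (6, 18)→(2, 18): d=(-4,0) right/bottom  bias=-1
    (0,6)@(1, 13): e=[2,10,20] → █
    (1,6)@(3, 13): e=[18,-6,20] → ·
    (0,7)@(1, 15): e=[-2,22,12] → ·
    (1,7)@(3, 15): e=[14,6,12] → █
    (2,7)@(5, 15): e=[30,-10,12] → ·
    (1,8)@(3, 17): e=[10,18,4] → █
    (2,8)@(5, 17): e=[26,2,4] → █
    (3,8)@(7, 17): e=[42,-14,4] → ·
  covered (4 px):
    · · · ·
    · · · ·
    · · · ·
    · · · ·
    · · · ·
    · · · ·
    █ · · ·
    · █ · ·
    · █ █ ·

Final: 4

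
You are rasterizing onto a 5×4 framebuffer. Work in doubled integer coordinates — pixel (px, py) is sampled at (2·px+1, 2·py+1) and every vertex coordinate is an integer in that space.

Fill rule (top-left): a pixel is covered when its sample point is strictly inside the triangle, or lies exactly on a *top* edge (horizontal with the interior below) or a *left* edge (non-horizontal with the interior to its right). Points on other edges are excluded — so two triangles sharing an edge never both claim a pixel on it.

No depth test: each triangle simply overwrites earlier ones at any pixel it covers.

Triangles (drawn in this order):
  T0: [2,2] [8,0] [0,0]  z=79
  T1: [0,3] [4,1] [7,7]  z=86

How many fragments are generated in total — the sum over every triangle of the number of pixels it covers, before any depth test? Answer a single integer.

T0:
  2·area = 16  (B↔C swapped to make it positive)
  edge (2, 2)→(0, 0): d=(-2,-2) top-left  bias=+0
  edge (0, 0)→(8, 0): d=(8,0) top-left  bias=+0
  edge (8, 0)→(2, 2): d=(-6,2) right/bottom  bias=-1
    (0,0)@(1, 1): e=[0,8,8] → #  [on edge]
    (1,0)@(3, 1): e=[4,8,4] → #
    (2,0)@(5, 1): e=[8,8,0] → ·  [on edge]
    (0,1)@(1, 3): e=[-4,24,-4] → ·
    (1,1)@(3, 3): e=[0,24,-8] → ·  [on edge]
    (2,2)@(5, 5): e=[0,40,-24] → ·  [on edge]
    (3,3)@(7, 7): e=[0,56,-40] → ·  [on edge]
  covered (2 px):
    # # · · ·
    · · · · ·
    · · · · ·
    · · · · ·
T1:
  2·area = 30
  edge (0, 3)→(4, 1): d=(4,-2) top-left  bias=+0
  edge (4, 1)→(7, 7): d=(3,6) right/bottom  bias=-1
  edge (7, 7)→(0, 3): d=(-7,-4) top-left  bias=+0
    (0,1)@(1, 3): e=[2,24,4] → #
    (1,1)@(3, 3): e=[6,12,12] → #
    (2,1)@(5, 3): e=[10,0,20] → ·  [on edge]
    (0,2)@(1, 5): e=[10,30,-10] → ·
    (1,2)@(3, 5): e=[14,18,-2] → ·
    (2,2)@(5, 5): e=[18,6,6] → #
    (3,2)@(7, 5): e=[22,-6,14] → ·
    (2,3)@(5, 7): e=[26,12,-8] → ·
    (3,3)@(7, 7): e=[30,0,0] → ·  [on edge]
  covered (3 px):
    · · · · ·
    # # · · ·
    · · # · ·
    · · · · ·

Result: 5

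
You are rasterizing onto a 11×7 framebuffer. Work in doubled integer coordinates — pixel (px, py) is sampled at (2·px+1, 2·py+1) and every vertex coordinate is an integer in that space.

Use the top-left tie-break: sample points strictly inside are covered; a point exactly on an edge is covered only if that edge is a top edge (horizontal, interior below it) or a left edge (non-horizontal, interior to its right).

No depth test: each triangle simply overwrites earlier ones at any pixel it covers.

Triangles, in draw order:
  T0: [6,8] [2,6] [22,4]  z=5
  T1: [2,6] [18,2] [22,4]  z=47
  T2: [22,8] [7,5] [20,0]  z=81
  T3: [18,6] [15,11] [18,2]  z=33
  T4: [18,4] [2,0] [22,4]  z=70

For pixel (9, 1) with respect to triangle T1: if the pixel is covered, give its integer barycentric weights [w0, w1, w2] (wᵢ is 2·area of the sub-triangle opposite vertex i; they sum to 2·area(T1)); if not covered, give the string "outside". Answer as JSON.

T0:
  2·area = 48
  edge (6, 8)→(2, 6): d=(-4,-2) top-left  bias=+0
  edge (2, 6)→(22, 4): d=(20,-2) top-left  bias=+0
  edge (22, 4)→(6, 8): d=(-16,4) right/bottom  bias=-1
    (6,2)@(13, 5): e=[26,2,20] → #
    (7,2)@(15, 5): e=[30,6,12] → #
    (8,2)@(17, 5): e=[34,10,4] → #
    (9,2)@(19, 5): e=[38,14,-4] → ·
    (2,3)@(5, 7): e=[2,26,20] → #
    (3,3)@(7, 7): e=[6,30,12] → #
    (4,3)@(9, 7): e=[10,34,4] → #
    (5,3)@(11, 7): e=[14,38,-4] → ·
    (6,3)@(13, 7): e=[18,42,-12] → ·
    (7,3)@(15, 7): e=[22,46,-20] → ·
    (8,3)@(17, 7): e=[26,50,-28] → ·
    (2,4)@(5, 9): e=[-6,66,-12] → ·
  covered (6 px):
    · · · · · · · · · · ·
    · · · · · · · · · · ·
    · · · · · · # # # · ·
    · · # # # · · · · · ·
    · · · · · · · · · · ·
    · · · · · · · · · · ·
    · · · · · · · · · · ·
T1:
  2·area = 48
  edge (2, 6)→(18, 2): d=(16,-4) top-left  bias=+0
  edge (18, 2)→(22, 4): d=(4,2) right/bottom  bias=-1
  edge (22, 4)→(2, 6): d=(-20,2) right/bottom  bias=-1
    (7,1)@(15, 3): e=[4,10,34] → #
    (8,1)@(17, 3): e=[12,6,30] → #
    (9,1)@(19, 3): e=[20,2,26] → #
    (10,1)@(21, 3): e=[28,-2,22] → ·
    (3,2)@(7, 5): e=[4,34,10] → #
    (4,2)@(9, 5): e=[12,30,6] → #
    (5,2)@(11, 5): e=[20,26,2] → #
    (6,2)@(13, 5): e=[28,22,-2] → ·
    (7,2)@(15, 5): e=[36,18,-6] → ·
    (8,2)@(17, 5): e=[44,14,-10] → ·
    (9,2)@(19, 5): e=[52,10,-14] → ·
    (3,3)@(7, 7): e=[36,42,-30] → ·
  covered (6 px):
    · · · · · · · · · · ·
    · · · · · · · # # # ·
    · · · # # # · · · · ·
    · · · · · · · · · · ·
    · · · · · · · · · · ·
    · · · · · · · · · · ·
    · · · · · · · · · · ·
T2:
  2·area = 114
  edge (22, 8)→(7, 5): d=(-15,-3) top-left  bias=+0
  edge (7, 5)→(20, 0): d=(13,-5) top-left  bias=+0
  edge (20, 0)→(22, 8): d=(2,8) right/bottom  bias=-1
    (9,0)@(19, 1): e=[96,8,10] → #
    (10,0)@(21, 1): e=[102,18,-6] → ·
    (6,1)@(13, 3): e=[48,4,62] → #
    (7,1)@(15, 3): e=[54,14,46] → #
    (8,1)@(17, 3): e=[60,24,30] → #
    (10,1)@(21, 3): e=[72,44,-2] → ·
    (3,2)@(7, 5): e=[0,0,114] → #  [on edge]
    (4,2)@(9, 5): e=[6,10,98] → #
    (5,2)@(11, 5): e=[12,20,82] → #
    (10,2)@(21, 5): e=[42,70,2] → #
    (3,3)@(7, 7): e=[-30,26,118] → ·
    (4,3)@(9, 7): e=[-24,36,102] → ·
    (8,3)@(17, 7): e=[0,76,38] → #  [on edge]
  covered (16 px):
    · · · · · · · · · # ·
    · · · · · · # # # # ·
    · · · # # # # # # # #
    · · · · · · · · # # #
    · · · · · · · · · · ·
    · · · · · · · · · · ·
    · · · · · · · · · · ·
T3:
  2·area = 12
  edge (18, 6)→(15, 11): d=(-3,5) right/bottom  bias=-1
  edge (15, 11)→(18, 2): d=(3,-9) top-left  bias=+0
  edge (18, 2)→(18, 6): d=(0,4) right/bottom  bias=-1
    (10,0)@(21, 1): e=[0,24,-12] → ·  [on edge]
    (8,2)@(17, 5): e=[8,0,4] → #  [on edge]
    (9,2)@(19, 5): e=[-2,18,-4] → ·
    (8,3)@(17, 7): e=[2,6,4] → #
    (9,3)@(19, 7): e=[-8,24,-4] → ·
    (8,4)@(17, 9): e=[-4,12,4] → ·
    (7,5)@(15, 11): e=[0,0,12] → ·  [on edge]
  covered (2 px):
    · · · · · · · · · · ·
    · · · · · · · · · · ·
    · · · · · · · · # · ·
    · · · · · · · · # · ·
    · · · · · · · · · · ·
    · · · · · · · · · · ·
    · · · · · · · · · · ·
T4:
  2·area = 16
  edge (18, 4)→(2, 0): d=(-16,-4) top-left  bias=+0
  edge (2, 0)→(22, 4): d=(20,4) right/bottom  bias=-1
  edge (22, 4)→(18, 4): d=(-4,0) right/bottom  bias=-1
    (3,0)@(7, 1): e=[4,0,12] → ·  [on edge]
    (7,1)@(15, 3): e=[4,8,4] → #
    (8,1)@(17, 3): e=[12,0,4] → ·  [on edge]
    (7,2)@(15, 5): e=[-28,48,-4] → ·
  covered (1 px):
    · · · · · · · · · · ·
    · · · · · · · # · · ·
    · · · · · · · · · · ·
    · · · · · · · · · · ·
    · · · · · · · · · · ·
    · · · · · · · · · · ·
    · · · · · · · · · · ·

Result: [2,26,20]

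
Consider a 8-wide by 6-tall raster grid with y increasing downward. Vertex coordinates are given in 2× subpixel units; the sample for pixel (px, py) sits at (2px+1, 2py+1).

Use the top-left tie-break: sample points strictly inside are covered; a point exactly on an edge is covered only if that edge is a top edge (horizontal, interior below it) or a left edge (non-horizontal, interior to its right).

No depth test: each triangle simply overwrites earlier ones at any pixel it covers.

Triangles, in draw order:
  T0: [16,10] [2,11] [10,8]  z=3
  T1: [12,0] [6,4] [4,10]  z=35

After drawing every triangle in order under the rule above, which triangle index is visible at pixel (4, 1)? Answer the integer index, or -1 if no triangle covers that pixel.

T0:
  2·area = 34
  edge (16, 10)→(2, 11): d=(-14,1) right/bottom  bias=-1
  edge (2, 11)→(10, 8): d=(8,-3) top-left  bias=+0
  edge (10, 8)→(16, 10): d=(6,2) right/bottom  bias=-1
    (0,2)@(1, 5): e=[85,-51,0] → ·  [on edge]
    (3,3)@(7, 7): e=[51,-17,0] → ·  [on edge]
    (4,4)@(9, 9): e=[21,5,8] → █
    (5,4)@(11, 9): e=[19,11,4] → █
    (6,4)@(13, 9): e=[17,17,0] → ·  [on edge]
    (4,5)@(9, 11): e=[-7,21,20] → ·
    (5,5)@(11, 11): e=[-9,27,16] → ·
  covered (2 px):
    · · · · · · · ·
    · · · · · · · ·
    · · · · · · · ·
    · · · · · · · ·
    · · · · █ █ · ·
    · · · · · · · ·
T1:
  2·area = 28  (B↔C swapped to make it positive)
  edge (12, 0)→(4, 10): d=(-8,10) right/bottom  bias=-1
  edge (4, 10)→(6, 4): d=(2,-6) top-left  bias=+0
  edge (6, 4)→(12, 0): d=(6,-4) top-left  bias=+0
    (3,0)@(7, 1): e=[42,0,-14] → ·  [on edge]
    (5,0)@(11, 1): e=[2,24,2] → █
    (6,0)@(13, 1): e=[-18,36,10] → ·
    (4,1)@(9, 3): e=[6,16,6] → █
    (5,1)@(11, 3): e=[-14,28,14] → ·
    (3,2)@(7, 5): e=[10,8,10] → █
    (4,2)@(9, 5): e=[-10,20,18] → ·
    (2,3)@(5, 7): e=[14,0,14] → █  [on edge]
    (3,3)@(7, 7): e=[-6,12,22] → ·
    (2,4)@(5, 9): e=[-2,4,26] → ·
  covered (4 px):
    · · · · · █ · ·
    · · · · █ · · ·
    · · · █ · · · ·
    · · █ · · · · ·
    · · · · · · · ·
    · · · · · · · ·

Z-buffer (winner per pixel, '.' = empty):
  . . . . . 1 . .
  . . . . 1 . . .
  . . . 1 . . . .
  . . 1 . . . . .
  . . . . 0 0 . .
  . . . . . . . .

Final: 1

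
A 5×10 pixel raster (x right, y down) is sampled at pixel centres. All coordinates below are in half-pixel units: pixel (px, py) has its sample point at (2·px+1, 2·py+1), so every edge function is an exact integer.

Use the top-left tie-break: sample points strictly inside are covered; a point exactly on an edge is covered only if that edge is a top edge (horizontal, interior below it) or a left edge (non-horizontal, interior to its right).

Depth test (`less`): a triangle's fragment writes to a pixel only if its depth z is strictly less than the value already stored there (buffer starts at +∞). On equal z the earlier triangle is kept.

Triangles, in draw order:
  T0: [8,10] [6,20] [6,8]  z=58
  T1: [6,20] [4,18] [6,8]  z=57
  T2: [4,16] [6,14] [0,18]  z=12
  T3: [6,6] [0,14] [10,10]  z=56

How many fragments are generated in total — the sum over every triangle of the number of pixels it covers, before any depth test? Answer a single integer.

T0:
  2·area = 24
  edge (8, 10)→(6, 20): d=(-2,10) right/bottom  bias=-1
  edge (6, 20)→(6, 8): d=(0,-12) top-left  bias=+0
  edge (6, 8)→(8, 10): d=(2,2) right/bottom  bias=-1
    (0,1)@(1, 3): e=[84,-60,0] → ·  [on edge]
    (1,2)@(3, 5): e=[60,-36,0] → ·  [on edge]
    (4,2)@(9, 5): e=[0,36,-12] → ·  [on edge]
    (2,3)@(5, 7): e=[36,-12,0] → ·  [on edge]
    (3,4)@(7, 9): e=[12,12,0] → ·  [on edge]
    (3,5)@(7, 11): e=[8,12,4] → #
    (4,5)@(9, 11): e=[-12,36,0] → ·  [on edge]
    (3,6)@(7, 13): e=[4,12,8] → #
    (4,6)@(9, 13): e=[-16,36,4] → ·
    (3,7)@(7, 15): e=[0,12,12] → ·  [on edge]
  covered (2 px):
    · · · · ·
    · · · · ·
    · · · · ·
    · · · · ·
    · · · · ·
    · · · # ·
    · · · # ·
    · · · · ·
    · · · · ·
    · · · · ·
T1:
  2·area = 24
  edge (6, 20)→(4, 18): d=(-2,-2) top-left  bias=+0
  edge (4, 18)→(6, 8): d=(2,-10) top-left  bias=+0
  edge (6, 8)→(6, 20): d=(0,12) right/bottom  bias=-1
    (3,1)@(7, 3): e=[36,0,-12] → ·  [on edge]
    (2,6)@(5, 13): e=[12,0,12] → #  [on edge]
    (3,6)@(7, 13): e=[16,20,-12] → ·
    (0,7)@(1, 15): e=[0,-36,60] → ·  [on edge]
    (2,7)@(5, 15): e=[8,4,12] → #
    (3,7)@(7, 15): e=[12,24,-12] → ·
    (1,8)@(3, 17): e=[0,-12,36] → ·  [on edge]
    (2,8)@(5, 17): e=[4,8,12] → #
    (3,8)@(7, 17): e=[8,28,-12] → ·
    (2,9)@(5, 19): e=[0,12,12] → #  [on edge]
    (3,9)@(7, 19): e=[4,32,-12] → ·
  covered (4 px):
    · · · · ·
    · · · · ·
    · · · · ·
    · · · · ·
    · · · · ·
    · · · · ·
    · · # · ·
    · · # · ·
    · · # · ·
    · · # · ·
T2:
  2·area = 4  (B↔C swapped to make it positive)
  edge (4, 16)→(0, 18): d=(-4,2) right/bottom  bias=-1
  edge (0, 18)→(6, 14): d=(6,-4) top-left  bias=+0
  edge (6, 14)→(4, 16): d=(-2,2) right/bottom  bias=-1
    (4,5)@(9, 11): e=[10,-6,0] → ·  [on edge]
    (3,6)@(7, 13): e=[6,-2,0] → ·  [on edge]
    (2,7)@(5, 15): e=[2,2,0] → ·  [on edge]
    (1,8)@(3, 17): e=[-2,6,0] → ·  [on edge]
    (0,9)@(1, 19): e=[-6,10,0] → ·  [on edge]
  covered (0 px):
    · · · · ·
    · · · · ·
    · · · · ·
    · · · · ·
    · · · · ·
    · · · · ·
    · · · · ·
    · · · · ·
    · · · · ·
    · · · · ·
T3:
  2·area = 56  (B↔C swapped to make it positive)
  edge (6, 6)→(10, 10): d=(4,4) right/bottom  bias=-1
  edge (10, 10)→(0, 14): d=(-10,4) right/bottom  bias=-1
  edge (0, 14)→(6, 6): d=(6,-8) top-left  bias=+0
    (0,0)@(1, 1): e=[0,126,-70] → ·  [on edge]
    (1,1)@(3, 3): e=[0,98,-42] → ·  [on edge]
    (2,2)@(5, 5): e=[0,70,-14] → ·  [on edge]
    (3,3)@(7, 7): e=[0,42,14] → ·  [on edge]
    (2,4)@(5, 9): e=[16,30,10] → #
    (3,4)@(7, 9): e=[8,22,26] → #
    (4,4)@(9, 9): e=[0,14,42] → ·  [on edge]
    (1,5)@(3, 11): e=[32,18,6] → #
    (4,5)@(9, 11): e=[8,-6,54] → ·
    (0,6)@(1, 13): e=[48,6,2] → #
    (1,6)@(3, 13): e=[40,-2,18] → ·
    (2,6)@(5, 13): e=[32,-10,34] → ·
  covered (6 px):
    · · · · ·
    · · · · ·
    · · · · ·
    · · · · ·
    · · # # ·
    · # # # ·
    # · · · ·
    · · · · ·
    · · · · ·
    · · · · ·

Result: 12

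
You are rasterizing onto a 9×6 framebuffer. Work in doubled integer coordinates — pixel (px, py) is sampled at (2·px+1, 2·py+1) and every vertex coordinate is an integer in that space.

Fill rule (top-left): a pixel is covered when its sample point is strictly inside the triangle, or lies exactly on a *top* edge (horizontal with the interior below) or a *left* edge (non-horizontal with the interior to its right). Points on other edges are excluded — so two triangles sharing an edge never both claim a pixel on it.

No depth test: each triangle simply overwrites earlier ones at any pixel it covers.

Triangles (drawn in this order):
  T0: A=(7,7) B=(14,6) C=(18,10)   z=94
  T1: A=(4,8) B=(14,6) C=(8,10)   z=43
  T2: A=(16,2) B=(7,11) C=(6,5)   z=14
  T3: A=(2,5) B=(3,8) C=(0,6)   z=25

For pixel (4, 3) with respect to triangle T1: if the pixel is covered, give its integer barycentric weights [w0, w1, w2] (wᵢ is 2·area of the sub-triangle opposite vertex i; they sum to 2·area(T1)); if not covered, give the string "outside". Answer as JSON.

T0:
  2·area = 32
  edge (7, 7)→(14, 6): d=(7,-1) top-left  bias=+0
  edge (14, 6)→(18, 10): d=(4,4) right/bottom  bias=-1
  edge (18, 10)→(7, 7): d=(-11,-3) top-left  bias=+0
    (4,0)@(9, 1): e=[-40,0,72] → ·  [on edge]
    (5,1)@(11, 3): e=[-24,0,56] → ·  [on edge]
    (6,2)@(13, 5): e=[-8,0,40] → ·  [on edge]
    (3,3)@(7, 7): e=[0,32,0] → █  [on edge]
    (4,3)@(9, 7): e=[2,24,6] → █
    (5,3)@(11, 7): e=[4,16,12] → █
    (6,3)@(13, 7): e=[6,8,18] → █
    (7,3)@(15, 7): e=[8,0,24] → ·  [on edge]
    (3,4)@(7, 9): e=[14,40,-22] → ·
    (4,4)@(9, 9): e=[16,32,-16] → ·
    (5,4)@(11, 9): e=[18,24,-10] → ·
    (6,4)@(13, 9): e=[20,16,-4] → ·
    (8,4)@(17, 9): e=[24,0,8] → ·  [on edge]
  covered (5 px):
    · · · · · · · · ·
    · · · · · · · · ·
    · · · · · · · · ·
    · · · █ █ █ █ · ·
    · · · · · · · █ ·
    · · · · · · · · ·
T1:
  2·area = 28
  edge (4, 8)→(14, 6): d=(10,-2) top-left  bias=+0
  edge (14, 6)→(8, 10): d=(-6,4) right/bottom  bias=-1
  edge (8, 10)→(4, 8): d=(-4,-2) top-left  bias=+0
    (4,3)@(9, 7): e=[0,14,14] → █  [on edge]
    (5,3)@(11, 7): e=[4,6,18] → █
    (6,3)@(13, 7): e=[8,-2,22] → ·
    (3,4)@(7, 9): e=[16,10,2] → █
    (5,4)@(11, 9): e=[24,-6,10] → ·
    (3,5)@(7, 11): e=[36,-2,-6] → ·
    (4,5)@(9, 11): e=[40,-10,-2] → ·
  covered (4 px):
    · · · · · · · · ·
    · · · · · · · · ·
    · · · · · · · · ·
    · · · · █ █ · · ·
    · · · █ █ · · · ·
    · · · · · · · · ·
T2:
  2·area = 63
  edge (16, 2)→(7, 11): d=(-9,9) right/bottom  bias=-1
  edge (7, 11)→(6, 5): d=(-1,-6) top-left  bias=+0
  edge (6, 5)→(16, 2): d=(10,-3) top-left  bias=+0
    (8,0)@(17, 1): e=[0,70,-7] → ·  [on edge]
    (6,1)@(13, 3): e=[18,44,1] → █
    (7,1)@(15, 3): e=[0,56,7] → ·  [on edge]
    (3,2)@(7, 5): e=[54,6,3] → █
    (4,2)@(9, 5): e=[36,18,9] → █
    (5,2)@(11, 5): e=[18,30,15] → █
    (6,2)@(13, 5): e=[0,42,21] → ·  [on edge]
    (3,3)@(7, 7): e=[36,4,23] → █
    (5,3)@(11, 7): e=[0,28,35] → ·  [on edge]
    (3,4)@(7, 9): e=[18,2,43] → █
    (4,4)@(9, 9): e=[0,14,49] → ·  [on edge]
    (3,5)@(7, 11): e=[0,0,63] → ·  [on edge]
  covered (7 px):
    · · · · · · · · ·
    · · · · · · █ · ·
    · · · █ █ █ · · ·
    · · · █ █ · · · ·
    · · · █ · · · · ·
    · · · · · · · · ·
T3:
  2·area = 7
  edge (2, 5)→(3, 8): d=(1,3) right/bottom  bias=-1
  edge (3, 8)→(0, 6): d=(-3,-2) top-left  bias=+0
  edge (0, 6)→(2, 5): d=(2,-1) top-left  bias=+0
  covered (0 px):
    · · · · · · · · ·
    · · · · · · · · ·
    · · · · · · · · ·
    · · · · · · · · ·
    · · · · · · · · ·
    · · · · · · · · ·

Final: [14,14,0]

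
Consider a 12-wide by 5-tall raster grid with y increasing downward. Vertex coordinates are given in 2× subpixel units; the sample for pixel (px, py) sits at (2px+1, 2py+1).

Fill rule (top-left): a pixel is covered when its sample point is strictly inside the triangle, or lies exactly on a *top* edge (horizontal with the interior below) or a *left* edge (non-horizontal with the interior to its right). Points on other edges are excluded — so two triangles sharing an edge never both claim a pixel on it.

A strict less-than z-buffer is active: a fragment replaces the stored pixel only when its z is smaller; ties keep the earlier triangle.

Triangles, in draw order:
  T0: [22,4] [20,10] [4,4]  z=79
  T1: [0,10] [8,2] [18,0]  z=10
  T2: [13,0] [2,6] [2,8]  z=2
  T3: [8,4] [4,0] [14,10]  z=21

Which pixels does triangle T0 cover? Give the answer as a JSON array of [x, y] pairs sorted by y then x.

T0:
  2·area = 108
  edge (22, 4)→(20, 10): d=(-2,6) right/bottom  bias=-1
  edge (20, 10)→(4, 4): d=(-16,-6) top-left  bias=+0
  edge (4, 4)→(22, 4): d=(18,0) top-left  bias=+0
    (11,0)@(23, 1): e=[0,162,-54] → ·  [on edge]
    (3,2)@(7, 5): e=[88,2,18] → █
    (4,2)@(9, 5): e=[76,14,18] → █
    (5,2)@(11, 5): e=[64,26,18] → █
    (6,2)@(13, 5): e=[52,38,18] → █
    (7,2)@(15, 5): e=[40,50,18] → █
    (8,2)@(17, 5): e=[28,62,18] → █
    (9,2)@(19, 5): e=[16,74,18] → █
    (10,2)@(21, 5): e=[4,86,18] → █
    (11,2)@(23, 5): e=[-8,98,18] → ·
    (3,3)@(7, 7): e=[84,-30,54] → ·
    (4,3)@(9, 7): e=[72,-18,54] → ·
    (10,3)@(21, 7): e=[0,54,54] → ·  [on edge]
  covered (13 px):
    · · · · · · · · · · · ·
    · · · · · · · · · · · ·
    · · · █ █ █ █ █ █ █ █ ·
    · · · · · · █ █ █ █ · ·
    · · · · · · · · · █ · ·
T1:
  2·area = 64
  edge (0, 10)→(8, 2): d=(8,-8) top-left  bias=+0
  edge (8, 2)→(18, 0): d=(10,-2) top-left  bias=+0
  edge (18, 0)→(0, 10): d=(-18,10) right/bottom  bias=-1
    (4,0)@(9, 1): e=[0,-8,72] → ·  [on edge]
    (6,0)@(13, 1): e=[32,0,32] → █  [on edge]
    (7,0)@(15, 1): e=[48,4,12] → █
    (8,0)@(17, 1): e=[64,8,-8] → ·
    (1,1)@(3, 3): e=[-32,0,96] → ·  [on edge]
    (3,1)@(7, 3): e=[0,8,56] → █  [on edge]
    (4,1)@(9, 3): e=[16,12,36] → █
    (5,1)@(11, 3): e=[32,16,16] → █
    (6,1)@(13, 3): e=[48,20,-4] → ·
    (7,1)@(15, 3): e=[64,24,-24] → ·
    (2,2)@(5, 5): e=[0,24,40] → █  [on edge]
    (4,2)@(9, 5): e=[32,32,0] → ·  [on edge]
    (1,3)@(3, 7): e=[0,40,24] → █  [on edge]
    (0,4)@(1, 9): e=[0,56,8] → █  [on edge]
  covered (10 px):
    · · · · · · █ █ · · · ·
    · · · █ █ █ · · · · · ·
    · · █ █ · · · · · · · ·
    · █ █ · · · · · · · · ·
    █ · · · · · · · · · · ·
T2:
  2·area = 22  (B↔C swapped to make it positive)
  edge (13, 0)→(2, 8): d=(-11,8) right/bottom  bias=-1
  edge (2, 8)→(2, 6): d=(0,-2) top-left  bias=+0
  edge (2, 6)→(13, 0): d=(11,-6) top-left  bias=+0
    (2,2)@(5, 5): e=[9,6,7] → █
    (3,2)@(7, 5): e=[-7,10,19] → ·
    (1,3)@(3, 7): e=[3,2,17] → █
    (2,3)@(5, 7): e=[-13,6,29] → ·
    (1,4)@(3, 9): e=[-19,2,39] → ·
  covered (2 px):
    · · · · · · · · · · · ·
    · · · · · · · · · · · ·
    · · █ · · · · · · · · ·
    · █ · · · · · · · · · ·
    · · · · · · · · · · · ·
T3:
  degenerate (2·area = 0) — covers nothing

Answer: [[3,2],[4,2],[5,2],[6,2],[7,2],[8,2],[9,2],[10,2],[6,3],[7,3],[8,3],[9,3],[9,4]]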